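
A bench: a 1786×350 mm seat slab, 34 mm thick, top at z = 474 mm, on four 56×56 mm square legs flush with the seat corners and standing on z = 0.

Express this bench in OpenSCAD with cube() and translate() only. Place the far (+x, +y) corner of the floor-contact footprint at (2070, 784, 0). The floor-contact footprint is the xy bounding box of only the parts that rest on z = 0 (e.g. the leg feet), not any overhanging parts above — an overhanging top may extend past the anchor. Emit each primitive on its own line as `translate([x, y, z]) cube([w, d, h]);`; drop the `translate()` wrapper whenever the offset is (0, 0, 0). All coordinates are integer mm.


translate([284, 434, 440]) cube([1786, 350, 34]);
translate([284, 434, 0]) cube([56, 56, 440]);
translate([284, 728, 0]) cube([56, 56, 440]);
translate([2014, 434, 0]) cube([56, 56, 440]);
translate([2014, 728, 0]) cube([56, 56, 440]);


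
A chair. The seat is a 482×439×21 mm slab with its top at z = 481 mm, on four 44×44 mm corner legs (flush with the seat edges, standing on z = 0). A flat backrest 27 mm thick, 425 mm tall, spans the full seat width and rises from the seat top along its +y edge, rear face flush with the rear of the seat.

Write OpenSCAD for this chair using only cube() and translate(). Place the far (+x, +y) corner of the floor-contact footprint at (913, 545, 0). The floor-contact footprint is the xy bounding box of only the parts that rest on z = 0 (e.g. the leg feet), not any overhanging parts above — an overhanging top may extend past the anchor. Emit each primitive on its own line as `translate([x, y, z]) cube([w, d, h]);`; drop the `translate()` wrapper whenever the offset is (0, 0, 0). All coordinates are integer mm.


// leg_h = 481 - 21 = 460
translate([431, 106, 460]) cube([482, 439, 21]);
translate([431, 106, 0]) cube([44, 44, 460]);
translate([869, 106, 0]) cube([44, 44, 460]);
translate([431, 501, 0]) cube([44, 44, 460]);
translate([869, 501, 0]) cube([44, 44, 460]);
translate([431, 518, 481]) cube([482, 27, 425]);


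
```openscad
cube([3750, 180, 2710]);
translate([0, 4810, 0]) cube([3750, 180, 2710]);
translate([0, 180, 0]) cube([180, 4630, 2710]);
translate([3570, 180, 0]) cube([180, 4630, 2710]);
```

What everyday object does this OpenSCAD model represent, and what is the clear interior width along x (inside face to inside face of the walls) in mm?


A house (or room) frame. The interior width is 3390 mm.

Four 2710 mm walls enclosing a rectangle with no floor or roof — a room or house frame. Outside width is 3750 mm and wall thickness is 180 mm, so the interior width is 3750 − 2 × 180 = 3390 mm.


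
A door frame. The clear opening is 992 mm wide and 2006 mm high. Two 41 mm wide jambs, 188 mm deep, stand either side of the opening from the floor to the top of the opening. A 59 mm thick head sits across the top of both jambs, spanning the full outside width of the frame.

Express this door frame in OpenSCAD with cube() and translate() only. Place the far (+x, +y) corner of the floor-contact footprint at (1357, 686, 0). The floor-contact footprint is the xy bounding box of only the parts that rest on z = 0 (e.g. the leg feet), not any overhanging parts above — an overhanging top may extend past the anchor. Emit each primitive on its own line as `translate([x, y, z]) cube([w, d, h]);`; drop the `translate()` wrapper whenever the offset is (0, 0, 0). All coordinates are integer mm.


translate([283, 498, 0]) cube([41, 188, 2006]);
translate([1316, 498, 0]) cube([41, 188, 2006]);
translate([283, 498, 2006]) cube([1074, 188, 59]);


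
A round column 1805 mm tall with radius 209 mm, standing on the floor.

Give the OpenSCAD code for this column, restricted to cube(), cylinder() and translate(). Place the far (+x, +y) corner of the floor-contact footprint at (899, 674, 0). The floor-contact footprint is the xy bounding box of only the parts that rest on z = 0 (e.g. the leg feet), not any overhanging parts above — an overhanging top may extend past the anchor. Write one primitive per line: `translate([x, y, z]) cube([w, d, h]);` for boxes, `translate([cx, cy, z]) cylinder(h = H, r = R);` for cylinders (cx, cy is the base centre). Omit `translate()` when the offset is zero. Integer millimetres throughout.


translate([690, 465, 0]) cylinder(h = 1805, r = 209);


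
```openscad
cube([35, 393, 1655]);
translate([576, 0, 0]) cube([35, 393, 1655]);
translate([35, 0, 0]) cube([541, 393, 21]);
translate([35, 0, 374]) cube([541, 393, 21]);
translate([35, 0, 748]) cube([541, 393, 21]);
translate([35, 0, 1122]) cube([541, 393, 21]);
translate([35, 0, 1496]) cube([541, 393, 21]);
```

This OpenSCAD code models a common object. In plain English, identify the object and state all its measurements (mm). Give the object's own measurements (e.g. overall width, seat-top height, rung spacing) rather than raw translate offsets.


An open bookshelf. Two side panels, each 35 mm thick, 393 mm deep and 1655 mm tall, stand 611 mm apart (outside-to-outside). Between them sit 5 shelves, each 21 mm thick and 393 mm deep, spanning the full gap between the sides. The bottom shelf rests on the floor (its underside at z = 0) and the clear gap between one shelf's top and the next shelf's underside is 353 mm.


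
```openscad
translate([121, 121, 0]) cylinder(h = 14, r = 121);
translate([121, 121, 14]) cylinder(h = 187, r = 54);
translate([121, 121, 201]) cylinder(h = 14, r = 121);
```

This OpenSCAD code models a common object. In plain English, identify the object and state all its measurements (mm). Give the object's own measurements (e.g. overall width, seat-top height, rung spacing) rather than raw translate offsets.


A spool: two coaxial disc flanges of radius 121 mm and thickness 14 mm, joined by a core cylinder of radius 54 mm and height 187 mm. The lower flange rests on z = 0 and the three cylinders share a vertical axis.


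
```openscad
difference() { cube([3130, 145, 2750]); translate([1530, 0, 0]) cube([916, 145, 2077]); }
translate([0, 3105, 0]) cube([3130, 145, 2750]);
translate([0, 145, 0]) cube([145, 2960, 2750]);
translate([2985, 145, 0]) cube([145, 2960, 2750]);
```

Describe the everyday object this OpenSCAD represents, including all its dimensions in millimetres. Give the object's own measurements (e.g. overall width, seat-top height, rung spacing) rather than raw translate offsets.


A single room: four walls, each 2750 mm tall and 145 mm thick, enclosing an outside footprint 3130×3250 mm (x × y), no floor or roof. The front and back walls (−y and +y sides) run the full x-width; the side walls fit between their inner faces. A door opening 916 mm wide and 2077 mm tall is cut through the front wall from the floor up, its −x edge 1530 mm from the wall's −x end.


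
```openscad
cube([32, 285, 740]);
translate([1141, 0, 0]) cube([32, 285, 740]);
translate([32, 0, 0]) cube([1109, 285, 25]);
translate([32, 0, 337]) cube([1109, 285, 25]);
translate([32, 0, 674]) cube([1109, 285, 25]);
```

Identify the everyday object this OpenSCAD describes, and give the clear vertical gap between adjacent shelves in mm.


A bookshelf. The clear shelf gap is 312 mm.

Two tall side panels with 3 horizontal boards between them — a bookshelf. The first two shelf undersides are at z = 0 and z = 337; with shelf thickness 25, the clear gap is 337 − 0 − 25 = 312 mm.


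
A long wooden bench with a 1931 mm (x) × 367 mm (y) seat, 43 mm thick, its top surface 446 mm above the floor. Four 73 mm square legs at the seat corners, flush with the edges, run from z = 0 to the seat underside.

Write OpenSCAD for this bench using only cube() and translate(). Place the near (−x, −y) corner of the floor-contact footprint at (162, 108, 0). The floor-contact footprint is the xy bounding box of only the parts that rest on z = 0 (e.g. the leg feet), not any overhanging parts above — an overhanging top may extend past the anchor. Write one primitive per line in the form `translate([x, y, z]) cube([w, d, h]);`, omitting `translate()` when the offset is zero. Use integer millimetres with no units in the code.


// leg_h = 446 − 43 = 403
translate([162, 108, 403]) cube([1931, 367, 43]);
translate([162, 108, 0]) cube([73, 73, 403]);
translate([162, 402, 0]) cube([73, 73, 403]);
translate([2020, 108, 0]) cube([73, 73, 403]);
translate([2020, 402, 0]) cube([73, 73, 403]);


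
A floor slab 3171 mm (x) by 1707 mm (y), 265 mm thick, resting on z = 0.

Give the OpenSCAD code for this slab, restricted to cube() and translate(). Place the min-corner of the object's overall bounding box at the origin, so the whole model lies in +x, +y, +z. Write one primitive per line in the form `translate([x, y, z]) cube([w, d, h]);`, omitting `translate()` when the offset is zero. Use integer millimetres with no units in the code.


cube([3171, 1707, 265]);


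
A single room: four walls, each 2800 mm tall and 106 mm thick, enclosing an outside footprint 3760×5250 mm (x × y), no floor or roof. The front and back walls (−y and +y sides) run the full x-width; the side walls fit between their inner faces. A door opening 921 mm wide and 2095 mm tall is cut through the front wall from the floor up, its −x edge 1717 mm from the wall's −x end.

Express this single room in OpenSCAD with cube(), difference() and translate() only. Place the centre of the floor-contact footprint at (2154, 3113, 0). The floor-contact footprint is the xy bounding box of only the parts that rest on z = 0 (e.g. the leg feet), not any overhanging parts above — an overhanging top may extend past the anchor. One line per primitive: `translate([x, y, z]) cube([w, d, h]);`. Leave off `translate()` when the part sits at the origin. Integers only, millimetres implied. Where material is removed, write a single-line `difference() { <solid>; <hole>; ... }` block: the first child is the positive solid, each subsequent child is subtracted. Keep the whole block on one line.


difference() { translate([274, 488, 0]) cube([3760, 106, 2800]); translate([1991, 488, 0]) cube([921, 106, 2095]); }
translate([274, 5632, 0]) cube([3760, 106, 2800]);
translate([274, 594, 0]) cube([106, 5038, 2800]);
translate([3928, 594, 0]) cube([106, 5038, 2800]);


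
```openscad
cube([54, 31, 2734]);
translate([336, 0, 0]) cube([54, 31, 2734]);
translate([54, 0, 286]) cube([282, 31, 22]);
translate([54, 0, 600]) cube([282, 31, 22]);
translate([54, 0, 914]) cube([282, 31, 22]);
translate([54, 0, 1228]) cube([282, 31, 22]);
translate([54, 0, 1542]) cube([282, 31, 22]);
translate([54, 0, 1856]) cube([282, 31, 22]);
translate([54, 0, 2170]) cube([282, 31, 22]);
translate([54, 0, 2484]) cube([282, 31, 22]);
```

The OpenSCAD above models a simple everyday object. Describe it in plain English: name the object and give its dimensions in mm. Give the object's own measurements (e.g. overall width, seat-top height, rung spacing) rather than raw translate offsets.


A straight ladder. Two 54×31 mm vertical rails, 2734 mm tall, stand 390 mm apart (outside-to-outside) with their front faces coplanar on the −y side. 8 rungs, each 31 mm deep and 22 mm tall, span between the inner faces of the rails, front faces flush with the rails. The lowest rung's underside is at z = 286 mm and rungs are spaced 314 mm apart (underside to underside).


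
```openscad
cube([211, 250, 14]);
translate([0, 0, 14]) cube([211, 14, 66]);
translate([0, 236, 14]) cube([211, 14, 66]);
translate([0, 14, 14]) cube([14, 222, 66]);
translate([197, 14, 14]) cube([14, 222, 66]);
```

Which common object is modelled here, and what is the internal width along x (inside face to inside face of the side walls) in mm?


An open box. The internal width is 183 mm.

A 211×250 base slab with four walls standing on it — an open box. The base is 211 mm wide and the walls are 14 mm thick, so the internal width is 211 − 2 × 14 = 183 mm.


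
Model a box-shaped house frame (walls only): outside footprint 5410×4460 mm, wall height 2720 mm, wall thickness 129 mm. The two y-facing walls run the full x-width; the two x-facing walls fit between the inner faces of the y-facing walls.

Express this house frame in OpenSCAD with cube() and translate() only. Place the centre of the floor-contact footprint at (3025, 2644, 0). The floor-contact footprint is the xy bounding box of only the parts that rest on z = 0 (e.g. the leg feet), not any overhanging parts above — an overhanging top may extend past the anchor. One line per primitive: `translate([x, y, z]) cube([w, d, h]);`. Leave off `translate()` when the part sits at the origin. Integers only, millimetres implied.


translate([320, 414, 0]) cube([5410, 129, 2720]);
translate([320, 4745, 0]) cube([5410, 129, 2720]);
translate([320, 543, 0]) cube([129, 4202, 2720]);
translate([5601, 543, 0]) cube([129, 4202, 2720]);


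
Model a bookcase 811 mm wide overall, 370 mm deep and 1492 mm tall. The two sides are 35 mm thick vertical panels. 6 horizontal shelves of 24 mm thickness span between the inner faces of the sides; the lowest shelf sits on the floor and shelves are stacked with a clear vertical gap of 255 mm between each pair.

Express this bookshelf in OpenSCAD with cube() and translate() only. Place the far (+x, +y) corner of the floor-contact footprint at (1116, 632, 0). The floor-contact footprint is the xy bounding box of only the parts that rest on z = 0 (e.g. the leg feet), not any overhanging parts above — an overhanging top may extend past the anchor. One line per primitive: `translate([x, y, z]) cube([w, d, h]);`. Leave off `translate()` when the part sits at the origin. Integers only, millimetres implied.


translate([305, 262, 0]) cube([35, 370, 1492]);
translate([1081, 262, 0]) cube([35, 370, 1492]);
translate([340, 262, 0]) cube([741, 370, 24]);
translate([340, 262, 279]) cube([741, 370, 24]);
translate([340, 262, 558]) cube([741, 370, 24]);
translate([340, 262, 837]) cube([741, 370, 24]);
translate([340, 262, 1116]) cube([741, 370, 24]);
translate([340, 262, 1395]) cube([741, 370, 24]);


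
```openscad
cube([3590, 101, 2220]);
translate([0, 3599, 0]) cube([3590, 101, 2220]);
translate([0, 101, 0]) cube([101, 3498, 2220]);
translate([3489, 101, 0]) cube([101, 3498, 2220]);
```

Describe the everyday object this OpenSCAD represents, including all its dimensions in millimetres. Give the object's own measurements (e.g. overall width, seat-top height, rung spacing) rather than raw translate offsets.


The wall frame of a small rectangular building: four walls, each 2220 mm tall and 101 mm thick, enclosing a footprint 3590 mm (x) by 3700 mm (y) outside-to-outside, with no floor or roof. The front and back walls (the −y and +y sides) span the full width; the two side walls fit between them.


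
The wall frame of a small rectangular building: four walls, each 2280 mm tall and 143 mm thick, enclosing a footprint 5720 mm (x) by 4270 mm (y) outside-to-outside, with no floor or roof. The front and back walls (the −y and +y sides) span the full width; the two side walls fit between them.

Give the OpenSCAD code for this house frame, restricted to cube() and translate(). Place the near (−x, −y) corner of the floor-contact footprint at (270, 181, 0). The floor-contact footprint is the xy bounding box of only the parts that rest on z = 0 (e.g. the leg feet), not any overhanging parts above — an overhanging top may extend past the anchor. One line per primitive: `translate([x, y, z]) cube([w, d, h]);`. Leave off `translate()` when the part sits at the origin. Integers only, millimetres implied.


translate([270, 181, 0]) cube([5720, 143, 2280]);
translate([270, 4308, 0]) cube([5720, 143, 2280]);
translate([270, 324, 0]) cube([143, 3984, 2280]);
translate([5847, 324, 0]) cube([143, 3984, 2280]);


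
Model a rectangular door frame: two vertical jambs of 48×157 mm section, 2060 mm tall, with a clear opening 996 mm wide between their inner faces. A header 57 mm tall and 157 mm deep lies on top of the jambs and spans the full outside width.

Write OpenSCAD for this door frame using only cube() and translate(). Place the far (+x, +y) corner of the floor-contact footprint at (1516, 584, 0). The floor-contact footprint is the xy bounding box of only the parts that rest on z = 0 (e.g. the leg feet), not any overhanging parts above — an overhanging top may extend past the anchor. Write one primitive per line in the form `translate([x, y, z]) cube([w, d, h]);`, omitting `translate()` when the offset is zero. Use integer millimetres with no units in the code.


translate([424, 427, 0]) cube([48, 157, 2060]);
translate([1468, 427, 0]) cube([48, 157, 2060]);
translate([424, 427, 2060]) cube([1092, 157, 57]);


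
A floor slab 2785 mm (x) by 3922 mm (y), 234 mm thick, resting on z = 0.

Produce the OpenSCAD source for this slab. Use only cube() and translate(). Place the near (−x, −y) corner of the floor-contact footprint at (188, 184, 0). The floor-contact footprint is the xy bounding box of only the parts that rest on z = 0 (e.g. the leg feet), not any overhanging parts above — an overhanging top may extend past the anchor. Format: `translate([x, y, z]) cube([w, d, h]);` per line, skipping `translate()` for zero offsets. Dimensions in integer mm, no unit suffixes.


translate([188, 184, 0]) cube([2785, 3922, 234]);


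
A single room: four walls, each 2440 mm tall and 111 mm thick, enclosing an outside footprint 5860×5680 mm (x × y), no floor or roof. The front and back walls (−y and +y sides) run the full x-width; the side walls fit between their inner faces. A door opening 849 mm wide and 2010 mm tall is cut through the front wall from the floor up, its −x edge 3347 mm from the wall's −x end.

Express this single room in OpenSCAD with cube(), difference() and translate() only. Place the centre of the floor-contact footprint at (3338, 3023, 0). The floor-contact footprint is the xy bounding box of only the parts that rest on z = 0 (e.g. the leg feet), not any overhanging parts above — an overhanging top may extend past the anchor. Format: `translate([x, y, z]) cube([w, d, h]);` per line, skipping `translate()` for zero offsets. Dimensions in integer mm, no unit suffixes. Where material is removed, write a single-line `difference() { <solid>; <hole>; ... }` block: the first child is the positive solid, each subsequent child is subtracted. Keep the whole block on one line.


difference() { translate([408, 183, 0]) cube([5860, 111, 2440]); translate([3755, 183, 0]) cube([849, 111, 2010]); }
translate([408, 5752, 0]) cube([5860, 111, 2440]);
translate([408, 294, 0]) cube([111, 5458, 2440]);
translate([6157, 294, 0]) cube([111, 5458, 2440]);


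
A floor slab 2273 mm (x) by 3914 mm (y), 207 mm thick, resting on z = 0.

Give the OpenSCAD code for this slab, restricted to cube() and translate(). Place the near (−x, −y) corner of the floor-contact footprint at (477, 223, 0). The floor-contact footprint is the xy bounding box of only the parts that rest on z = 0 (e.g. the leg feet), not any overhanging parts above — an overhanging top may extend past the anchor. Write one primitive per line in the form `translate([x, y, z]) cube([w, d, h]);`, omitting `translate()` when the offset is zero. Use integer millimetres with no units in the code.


translate([477, 223, 0]) cube([2273, 3914, 207]);


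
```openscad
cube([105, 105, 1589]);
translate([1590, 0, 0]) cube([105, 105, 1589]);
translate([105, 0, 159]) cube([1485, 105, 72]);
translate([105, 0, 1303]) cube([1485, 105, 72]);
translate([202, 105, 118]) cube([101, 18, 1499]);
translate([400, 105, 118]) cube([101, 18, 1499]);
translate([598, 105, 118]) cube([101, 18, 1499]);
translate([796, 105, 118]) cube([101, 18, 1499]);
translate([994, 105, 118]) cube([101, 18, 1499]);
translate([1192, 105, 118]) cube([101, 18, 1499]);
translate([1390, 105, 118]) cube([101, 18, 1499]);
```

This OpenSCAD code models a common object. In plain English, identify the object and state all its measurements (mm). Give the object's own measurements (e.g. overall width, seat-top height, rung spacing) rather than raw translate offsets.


A fence section. Two 105×105 mm posts, 1589 mm tall, stand on the floor with a clear span of 1485 mm between their inner faces. Two horizontal rails of 105×72 mm section span the gap between the posts with their undersides at z = 159 mm and z = 1303 mm, flush with the posts' −y face. 7 pickets, each 101 mm wide, 18 mm thick and 1499 mm tall, are fixed to the +y face of the rails with their bottoms at z = 118 mm, spaced across the span with a 97 mm gap after the −x post and between neighbouring pickets, with 99 mm left before the +x post.


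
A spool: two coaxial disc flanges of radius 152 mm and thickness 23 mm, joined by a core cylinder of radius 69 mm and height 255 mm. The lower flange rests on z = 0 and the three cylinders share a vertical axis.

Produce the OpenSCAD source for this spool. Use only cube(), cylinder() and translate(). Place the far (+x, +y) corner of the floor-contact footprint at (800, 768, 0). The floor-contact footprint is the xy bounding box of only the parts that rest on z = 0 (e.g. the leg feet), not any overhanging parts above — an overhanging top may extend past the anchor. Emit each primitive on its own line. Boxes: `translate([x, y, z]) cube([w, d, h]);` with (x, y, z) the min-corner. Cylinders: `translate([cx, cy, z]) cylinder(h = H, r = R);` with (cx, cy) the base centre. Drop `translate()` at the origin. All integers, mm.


translate([648, 616, 0]) cylinder(h = 23, r = 152);
translate([648, 616, 23]) cylinder(h = 255, r = 69);
translate([648, 616, 278]) cylinder(h = 23, r = 152);


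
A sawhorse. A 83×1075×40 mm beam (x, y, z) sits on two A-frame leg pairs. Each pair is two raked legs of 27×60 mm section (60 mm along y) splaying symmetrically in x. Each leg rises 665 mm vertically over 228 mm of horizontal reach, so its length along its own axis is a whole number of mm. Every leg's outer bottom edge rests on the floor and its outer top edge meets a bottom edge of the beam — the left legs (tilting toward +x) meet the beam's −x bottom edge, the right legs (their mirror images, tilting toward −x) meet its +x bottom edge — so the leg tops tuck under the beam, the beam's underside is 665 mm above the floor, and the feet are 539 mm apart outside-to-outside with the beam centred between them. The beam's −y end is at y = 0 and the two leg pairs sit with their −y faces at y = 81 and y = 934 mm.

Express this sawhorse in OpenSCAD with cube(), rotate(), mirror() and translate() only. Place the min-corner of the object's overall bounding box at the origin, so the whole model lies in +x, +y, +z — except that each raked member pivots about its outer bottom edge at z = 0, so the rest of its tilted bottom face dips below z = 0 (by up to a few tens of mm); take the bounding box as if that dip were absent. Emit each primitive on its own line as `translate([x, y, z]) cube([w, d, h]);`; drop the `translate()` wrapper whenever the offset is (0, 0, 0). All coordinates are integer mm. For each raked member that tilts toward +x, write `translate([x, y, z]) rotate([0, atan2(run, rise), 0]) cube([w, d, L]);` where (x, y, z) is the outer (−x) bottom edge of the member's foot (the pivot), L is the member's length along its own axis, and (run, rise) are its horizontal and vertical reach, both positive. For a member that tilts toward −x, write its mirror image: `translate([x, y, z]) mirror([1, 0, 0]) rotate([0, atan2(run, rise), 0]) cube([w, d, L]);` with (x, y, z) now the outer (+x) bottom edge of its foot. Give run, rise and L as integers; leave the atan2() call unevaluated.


translate([228, 0, 665]) cube([83, 1075, 40]);
translate([0, 81, 0]) rotate([0, atan2(228, 665), 0]) cube([27, 60, 703]);
translate([539, 81, 0]) mirror([1, 0, 0]) rotate([0, atan2(228, 665), 0]) cube([27, 60, 703]);
translate([0, 934, 0]) rotate([0, atan2(228, 665), 0]) cube([27, 60, 703]);
translate([539, 934, 0]) mirror([1, 0, 0]) rotate([0, atan2(228, 665), 0]) cube([27, 60, 703]);


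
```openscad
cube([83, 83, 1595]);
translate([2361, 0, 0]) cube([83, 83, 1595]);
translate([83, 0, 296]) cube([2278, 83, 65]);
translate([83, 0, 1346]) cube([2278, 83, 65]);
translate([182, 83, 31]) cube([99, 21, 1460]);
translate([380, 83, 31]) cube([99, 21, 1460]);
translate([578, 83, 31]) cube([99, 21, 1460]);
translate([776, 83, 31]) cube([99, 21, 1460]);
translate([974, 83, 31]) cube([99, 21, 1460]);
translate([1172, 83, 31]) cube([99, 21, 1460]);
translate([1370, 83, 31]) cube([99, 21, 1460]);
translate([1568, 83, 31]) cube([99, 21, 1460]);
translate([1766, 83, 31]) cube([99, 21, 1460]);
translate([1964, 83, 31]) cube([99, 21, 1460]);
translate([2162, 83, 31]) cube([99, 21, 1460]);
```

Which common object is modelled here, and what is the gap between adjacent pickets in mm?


A fence section. The picket gap is 99 mm.

Two posts, two rails, 11 pickets — a fence section. Span 2278 mm holds 11 pickets of 99 mm with 12 equal gaps: ⌊(2278 − 11·99) / 12⌋ = 99 mm.


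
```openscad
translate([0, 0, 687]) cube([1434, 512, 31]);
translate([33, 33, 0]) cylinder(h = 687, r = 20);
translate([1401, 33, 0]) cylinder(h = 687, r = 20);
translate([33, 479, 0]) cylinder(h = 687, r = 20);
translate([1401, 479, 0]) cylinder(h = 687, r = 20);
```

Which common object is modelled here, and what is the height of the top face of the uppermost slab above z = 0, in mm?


A table. The table height is 718 mm.

A 1434×512×31 slab sits at z = 687 on four Ø40 mm round legs — a table. The top surface is at 687 + 31 = 718 mm.


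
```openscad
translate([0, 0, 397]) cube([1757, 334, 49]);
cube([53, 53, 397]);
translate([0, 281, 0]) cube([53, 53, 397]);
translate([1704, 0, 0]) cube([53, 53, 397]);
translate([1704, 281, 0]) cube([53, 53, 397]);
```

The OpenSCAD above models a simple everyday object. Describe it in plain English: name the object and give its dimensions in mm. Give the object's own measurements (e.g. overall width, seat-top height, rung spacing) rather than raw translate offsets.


A long wooden bench with a 1757 mm (x) × 334 mm (y) seat, 49 mm thick, its top surface 446 mm above the floor. Four 53 mm square legs at the seat corners, flush with the edges, run from z = 0 to the seat underside.


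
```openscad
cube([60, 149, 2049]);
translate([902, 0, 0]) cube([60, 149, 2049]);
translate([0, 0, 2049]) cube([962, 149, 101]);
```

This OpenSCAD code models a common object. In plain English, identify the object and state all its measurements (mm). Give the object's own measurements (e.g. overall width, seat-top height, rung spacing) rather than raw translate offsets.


A door frame. The clear opening is 842 mm wide and 2049 mm high. Two 60 mm wide jambs, 149 mm deep, stand either side of the opening from the floor to the top of the opening. A 101 mm thick head sits across the top of both jambs, spanning the full outside width of the frame.


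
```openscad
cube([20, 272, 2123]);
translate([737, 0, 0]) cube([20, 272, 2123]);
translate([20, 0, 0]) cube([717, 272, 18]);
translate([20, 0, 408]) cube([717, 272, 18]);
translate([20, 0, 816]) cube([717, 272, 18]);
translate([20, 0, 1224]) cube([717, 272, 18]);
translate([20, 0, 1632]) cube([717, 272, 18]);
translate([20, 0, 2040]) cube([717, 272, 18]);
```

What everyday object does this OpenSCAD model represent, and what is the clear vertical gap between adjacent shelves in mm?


A bookshelf. The clear shelf gap is 390 mm.

Two tall side panels with 6 horizontal boards between them — a bookshelf. The first two shelf undersides are at z = 0 and z = 408; with shelf thickness 18, the clear gap is 408 − 0 − 18 = 390 mm.


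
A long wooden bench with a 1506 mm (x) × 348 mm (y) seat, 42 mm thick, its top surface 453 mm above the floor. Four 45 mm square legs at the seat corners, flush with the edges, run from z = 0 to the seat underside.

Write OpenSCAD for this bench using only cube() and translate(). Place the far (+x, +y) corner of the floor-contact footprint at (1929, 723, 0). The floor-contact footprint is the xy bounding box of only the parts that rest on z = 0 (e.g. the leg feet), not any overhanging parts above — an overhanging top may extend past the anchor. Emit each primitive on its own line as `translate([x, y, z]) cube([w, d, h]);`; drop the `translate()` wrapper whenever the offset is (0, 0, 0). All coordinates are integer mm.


// leg_h = 453 − 42 = 411
translate([423, 375, 411]) cube([1506, 348, 42]);
translate([423, 375, 0]) cube([45, 45, 411]);
translate([423, 678, 0]) cube([45, 45, 411]);
translate([1884, 375, 0]) cube([45, 45, 411]);
translate([1884, 678, 0]) cube([45, 45, 411]);


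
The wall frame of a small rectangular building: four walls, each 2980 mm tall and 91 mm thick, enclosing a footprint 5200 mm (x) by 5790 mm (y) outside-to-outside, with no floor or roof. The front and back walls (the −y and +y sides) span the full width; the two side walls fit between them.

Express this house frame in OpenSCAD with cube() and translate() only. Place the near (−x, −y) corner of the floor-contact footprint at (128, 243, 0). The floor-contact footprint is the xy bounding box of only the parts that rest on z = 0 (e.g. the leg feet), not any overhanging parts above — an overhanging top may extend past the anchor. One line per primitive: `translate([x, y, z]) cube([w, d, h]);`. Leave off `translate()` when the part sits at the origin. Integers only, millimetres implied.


translate([128, 243, 0]) cube([5200, 91, 2980]);
translate([128, 5942, 0]) cube([5200, 91, 2980]);
translate([128, 334, 0]) cube([91, 5608, 2980]);
translate([5237, 334, 0]) cube([91, 5608, 2980]);


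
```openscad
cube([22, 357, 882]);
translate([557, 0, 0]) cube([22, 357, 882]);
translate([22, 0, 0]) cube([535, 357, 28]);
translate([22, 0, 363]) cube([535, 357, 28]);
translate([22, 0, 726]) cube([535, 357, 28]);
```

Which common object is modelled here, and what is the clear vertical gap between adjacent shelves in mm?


A bookshelf. The clear shelf gap is 335 mm.

Two tall side panels with 3 horizontal boards between them — a bookshelf. The first two shelf undersides are at z = 0 and z = 363; with shelf thickness 28, the clear gap is 363 − 0 − 28 = 335 mm.


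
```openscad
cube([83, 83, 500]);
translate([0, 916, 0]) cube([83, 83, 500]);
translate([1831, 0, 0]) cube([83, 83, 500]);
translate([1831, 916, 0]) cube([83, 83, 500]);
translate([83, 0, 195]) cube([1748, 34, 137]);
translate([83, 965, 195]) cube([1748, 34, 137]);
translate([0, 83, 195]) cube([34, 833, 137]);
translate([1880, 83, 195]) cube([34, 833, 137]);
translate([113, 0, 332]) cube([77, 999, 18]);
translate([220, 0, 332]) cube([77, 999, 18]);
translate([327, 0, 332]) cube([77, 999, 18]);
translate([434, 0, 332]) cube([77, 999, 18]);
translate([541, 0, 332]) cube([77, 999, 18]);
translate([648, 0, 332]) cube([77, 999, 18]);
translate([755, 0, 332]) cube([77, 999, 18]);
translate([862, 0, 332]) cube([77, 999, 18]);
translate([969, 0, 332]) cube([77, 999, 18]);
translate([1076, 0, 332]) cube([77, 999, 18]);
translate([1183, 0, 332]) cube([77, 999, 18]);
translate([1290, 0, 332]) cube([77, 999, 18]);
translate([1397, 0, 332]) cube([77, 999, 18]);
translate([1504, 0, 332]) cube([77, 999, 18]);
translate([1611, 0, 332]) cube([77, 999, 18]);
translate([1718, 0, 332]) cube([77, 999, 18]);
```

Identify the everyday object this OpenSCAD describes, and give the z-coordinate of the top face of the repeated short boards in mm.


A bed frame. The slat-top height is 350 mm.

Four posts, four rails, and a row of slats — a bed frame. Slats sit on the rails at z = 195 + 137 = 332; with slat thickness 18, the top is 350 mm.


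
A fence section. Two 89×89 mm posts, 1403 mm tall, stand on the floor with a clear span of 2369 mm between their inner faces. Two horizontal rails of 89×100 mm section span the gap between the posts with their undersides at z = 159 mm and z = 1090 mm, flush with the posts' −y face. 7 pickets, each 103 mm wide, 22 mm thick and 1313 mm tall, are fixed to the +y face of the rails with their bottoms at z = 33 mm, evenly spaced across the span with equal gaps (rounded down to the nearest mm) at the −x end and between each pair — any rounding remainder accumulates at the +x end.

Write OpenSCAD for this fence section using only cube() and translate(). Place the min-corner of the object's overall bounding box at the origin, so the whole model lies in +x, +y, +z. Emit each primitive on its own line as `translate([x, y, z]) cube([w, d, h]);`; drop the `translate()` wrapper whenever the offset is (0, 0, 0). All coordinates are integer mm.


cube([89, 89, 1403]);
translate([2458, 0, 0]) cube([89, 89, 1403]);
translate([89, 0, 159]) cube([2369, 89, 100]);
translate([89, 0, 1090]) cube([2369, 89, 100]);
translate([295, 89, 33]) cube([103, 22, 1313]);
translate([604, 89, 33]) cube([103, 22, 1313]);
translate([913, 89, 33]) cube([103, 22, 1313]);
translate([1222, 89, 33]) cube([103, 22, 1313]);
translate([1531, 89, 33]) cube([103, 22, 1313]);
translate([1840, 89, 33]) cube([103, 22, 1313]);
translate([2149, 89, 33]) cube([103, 22, 1313]);


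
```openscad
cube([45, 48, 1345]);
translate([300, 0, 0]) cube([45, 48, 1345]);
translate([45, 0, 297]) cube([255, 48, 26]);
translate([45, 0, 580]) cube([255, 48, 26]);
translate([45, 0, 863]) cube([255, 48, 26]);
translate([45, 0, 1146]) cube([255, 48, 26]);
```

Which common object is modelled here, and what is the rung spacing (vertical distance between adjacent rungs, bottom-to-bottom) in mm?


A ladder. The rung spacing is 283 mm.

Two tall 45×48 posts with 4 short bars between them — a ladder. Adjacent rungs sit at z = 297 and z = 580, so the spacing is 580 − 297 = 283 mm.


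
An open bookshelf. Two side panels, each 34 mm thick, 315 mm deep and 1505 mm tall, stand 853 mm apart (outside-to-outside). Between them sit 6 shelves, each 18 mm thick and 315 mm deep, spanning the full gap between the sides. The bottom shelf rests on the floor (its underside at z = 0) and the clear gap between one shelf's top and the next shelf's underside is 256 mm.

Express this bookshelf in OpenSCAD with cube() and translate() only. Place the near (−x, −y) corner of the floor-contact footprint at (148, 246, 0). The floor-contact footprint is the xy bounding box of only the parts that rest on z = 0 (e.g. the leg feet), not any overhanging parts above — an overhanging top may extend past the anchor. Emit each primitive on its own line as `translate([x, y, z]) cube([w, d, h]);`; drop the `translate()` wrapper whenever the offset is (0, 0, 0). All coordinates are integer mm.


translate([148, 246, 0]) cube([34, 315, 1505]);
translate([967, 246, 0]) cube([34, 315, 1505]);
translate([182, 246, 0]) cube([785, 315, 18]);
translate([182, 246, 274]) cube([785, 315, 18]);
translate([182, 246, 548]) cube([785, 315, 18]);
translate([182, 246, 822]) cube([785, 315, 18]);
translate([182, 246, 1096]) cube([785, 315, 18]);
translate([182, 246, 1370]) cube([785, 315, 18]);


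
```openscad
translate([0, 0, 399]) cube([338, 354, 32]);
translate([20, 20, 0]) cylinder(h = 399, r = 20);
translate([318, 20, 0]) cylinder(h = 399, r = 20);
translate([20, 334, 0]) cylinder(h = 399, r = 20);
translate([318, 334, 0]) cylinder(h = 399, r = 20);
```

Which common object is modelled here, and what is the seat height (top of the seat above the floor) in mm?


A stool. The seat height is 431 mm.

A 338×354×32 slab at z = 399 on four corner cylinders — a stool. The seat top is 399 + 32 = 431 mm.


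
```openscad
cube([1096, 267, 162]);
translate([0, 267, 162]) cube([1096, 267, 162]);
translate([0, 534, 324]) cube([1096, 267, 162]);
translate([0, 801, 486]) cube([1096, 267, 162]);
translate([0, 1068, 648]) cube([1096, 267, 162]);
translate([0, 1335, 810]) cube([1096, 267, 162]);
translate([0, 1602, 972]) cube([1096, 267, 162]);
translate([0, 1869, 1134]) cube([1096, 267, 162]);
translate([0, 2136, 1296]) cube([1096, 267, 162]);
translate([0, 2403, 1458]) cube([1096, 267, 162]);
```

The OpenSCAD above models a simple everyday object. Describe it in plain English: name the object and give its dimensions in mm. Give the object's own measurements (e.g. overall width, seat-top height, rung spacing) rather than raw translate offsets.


A straight staircase of 10 solid steps. Each step is 1096 mm wide (x), 267 mm deep (y, the going) and 162 mm tall (the rise). The first step rests on the floor; each subsequent step sits one going further in +y and one rise higher in +z, directly behind and above the previous step with no overlap.


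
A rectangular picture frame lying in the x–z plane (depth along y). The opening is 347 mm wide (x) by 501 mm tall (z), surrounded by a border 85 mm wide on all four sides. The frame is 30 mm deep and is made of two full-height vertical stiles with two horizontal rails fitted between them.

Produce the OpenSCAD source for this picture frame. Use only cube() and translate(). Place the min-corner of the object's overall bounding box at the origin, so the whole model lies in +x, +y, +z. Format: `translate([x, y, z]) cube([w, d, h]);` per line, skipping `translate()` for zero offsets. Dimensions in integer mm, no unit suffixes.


cube([85, 30, 671]);
translate([432, 0, 0]) cube([85, 30, 671]);
translate([85, 0, 0]) cube([347, 30, 85]);
translate([85, 0, 586]) cube([347, 30, 85]);


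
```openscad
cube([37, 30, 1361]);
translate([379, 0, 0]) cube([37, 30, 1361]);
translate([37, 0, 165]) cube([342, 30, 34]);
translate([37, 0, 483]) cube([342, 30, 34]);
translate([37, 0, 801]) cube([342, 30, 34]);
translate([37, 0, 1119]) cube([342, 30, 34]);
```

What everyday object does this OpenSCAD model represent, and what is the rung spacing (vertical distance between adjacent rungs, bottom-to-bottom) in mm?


A ladder. The rung spacing is 318 mm.

Two tall 37×30 posts with 4 short bars between them — a ladder. Adjacent rungs sit at z = 165 and z = 483, so the spacing is 483 − 165 = 318 mm.


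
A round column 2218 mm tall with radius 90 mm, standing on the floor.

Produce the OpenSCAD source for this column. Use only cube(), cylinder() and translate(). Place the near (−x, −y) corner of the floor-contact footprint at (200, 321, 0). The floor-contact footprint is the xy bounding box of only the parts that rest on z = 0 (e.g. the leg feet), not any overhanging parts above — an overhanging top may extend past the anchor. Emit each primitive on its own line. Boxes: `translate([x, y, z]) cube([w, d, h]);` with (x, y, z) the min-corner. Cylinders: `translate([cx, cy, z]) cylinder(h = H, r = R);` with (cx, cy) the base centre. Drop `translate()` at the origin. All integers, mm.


translate([290, 411, 0]) cylinder(h = 2218, r = 90);


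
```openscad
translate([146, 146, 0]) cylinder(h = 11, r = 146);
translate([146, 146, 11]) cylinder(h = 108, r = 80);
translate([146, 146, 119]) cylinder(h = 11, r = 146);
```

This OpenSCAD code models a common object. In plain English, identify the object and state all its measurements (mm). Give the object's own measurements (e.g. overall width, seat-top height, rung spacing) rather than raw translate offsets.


A spool: two coaxial disc flanges of radius 146 mm and thickness 11 mm, joined by a core cylinder of radius 80 mm and height 108 mm. The lower flange rests on z = 0 and the three cylinders share a vertical axis.


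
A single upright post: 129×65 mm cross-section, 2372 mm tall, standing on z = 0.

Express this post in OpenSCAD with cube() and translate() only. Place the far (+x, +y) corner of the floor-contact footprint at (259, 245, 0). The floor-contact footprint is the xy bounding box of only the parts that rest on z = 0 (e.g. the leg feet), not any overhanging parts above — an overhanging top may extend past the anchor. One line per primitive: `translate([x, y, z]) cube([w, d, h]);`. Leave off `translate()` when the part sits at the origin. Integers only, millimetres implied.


translate([130, 180, 0]) cube([129, 65, 2372]);


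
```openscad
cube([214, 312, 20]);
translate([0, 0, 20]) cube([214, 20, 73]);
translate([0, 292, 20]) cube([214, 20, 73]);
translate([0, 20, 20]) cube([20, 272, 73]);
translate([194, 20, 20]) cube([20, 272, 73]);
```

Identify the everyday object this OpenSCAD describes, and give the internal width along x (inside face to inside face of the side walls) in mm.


An open box. The internal width is 174 mm.

A 214×312 base slab with four walls standing on it — an open box. The base is 214 mm wide and the walls are 20 mm thick, so the internal width is 214 − 2 × 20 = 174 mm.
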